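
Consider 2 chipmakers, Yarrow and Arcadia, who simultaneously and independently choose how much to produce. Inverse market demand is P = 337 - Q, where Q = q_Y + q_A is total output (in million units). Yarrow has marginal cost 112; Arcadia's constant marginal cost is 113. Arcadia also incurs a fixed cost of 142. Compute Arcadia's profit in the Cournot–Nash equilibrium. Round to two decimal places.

5383.44

Yarrow's profit: π_Y = (337 - Q)q_Y - (112q_Y). Setting ∂π_Y/∂q_Y = 0: 225 - 2q_Y - (q_A) = 0.
Arcadia's first-order condition: 224 - 2q_A - (q_Y) = 0.
Rearranging gives the reaction functions q_Y = (225 - q_A)/2 and q_A = (224 - q_Y)/2.
Substituting one into the other gives q_Y = 226/3 and q_A = 223/3.
Price P = 337 - 449/3 = 562/3.
Arcadia's profit: (562/3 - 113)·(223/3) - 142 = 5383.4444.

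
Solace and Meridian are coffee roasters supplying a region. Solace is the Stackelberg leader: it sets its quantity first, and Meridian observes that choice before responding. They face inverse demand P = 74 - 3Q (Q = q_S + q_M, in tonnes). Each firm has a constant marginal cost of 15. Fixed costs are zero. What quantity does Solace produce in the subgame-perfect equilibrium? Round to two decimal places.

The follower Meridian best-responds to any q_S: π_M = (74 - 3Q)q_M - 15q_M.
Setting the follower's marginal profit to zero, 59 - 3q_S - 6q_M = 0, i.e. q_M = (59 - 3q_S)/6.
The leader anticipates this reaction. Substituting into P = 74 - 3Q gives P = 89/2 - (3/2)q_S, so π_S = (89/2 - (3/2)q_S)q_S - 15q_S.
Leader FOC: 59/2 - 3q_S = 0, so q_S = 59/6.
Then q_M = (59 - 3·(59/6))/6 = 59/12.

9.83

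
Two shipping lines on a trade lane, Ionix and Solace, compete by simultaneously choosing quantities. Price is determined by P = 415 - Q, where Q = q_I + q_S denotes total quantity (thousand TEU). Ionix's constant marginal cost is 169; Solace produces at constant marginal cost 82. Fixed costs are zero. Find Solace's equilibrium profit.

19600

Ionix's profit: π_I = (415 - Q)q_I - (169q_I). Setting ∂π_I/∂q_I = 0: 246 - 2q_I - (q_S) = 0.
Solace's first-order condition: 333 - 2q_S - (q_I) = 0.
So q_I = (246 - q_S)/2 and q_S = (333 - q_I)/2.
Solving the pair: q_I = 53, q_S = 140.
Price P = 415 - 193 = 222.
Solace's profit: (222 - 82)·140 = 19600.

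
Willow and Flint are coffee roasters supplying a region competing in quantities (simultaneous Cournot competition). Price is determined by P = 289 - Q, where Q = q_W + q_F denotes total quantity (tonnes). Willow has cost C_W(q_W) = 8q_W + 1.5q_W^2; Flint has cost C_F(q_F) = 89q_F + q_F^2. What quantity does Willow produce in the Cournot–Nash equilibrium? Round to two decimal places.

48.63

Willow's profit: π_W = (289 - Q)q_W - (8q_W + (3/2)q_W²). Setting ∂π_W/∂q_W = 0: 281 - 5q_W - (q_F) = 0.
Flint's first-order condition: 200 - 4q_F - (q_W) = 0.
Rearranging gives the reaction functions q_W = (281 - q_F)/5 and q_F = (200 - q_W)/4.
Solving the pair: q_W = 924/19, q_F = 719/19.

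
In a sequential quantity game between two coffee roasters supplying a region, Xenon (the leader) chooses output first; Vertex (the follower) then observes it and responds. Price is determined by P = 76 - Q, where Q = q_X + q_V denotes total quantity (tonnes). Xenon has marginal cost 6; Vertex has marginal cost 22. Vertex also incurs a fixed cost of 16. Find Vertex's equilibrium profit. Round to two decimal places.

14.25

The follower Vertex best-responds to any q_X: π_V = (76 - Q)q_V - 22q_V.
∂π_V/∂q_V = 54 - q_X - 2q_V = 0 gives the reaction function q_V = (54 - q_X)/2.
The leader anticipates this reaction. Substituting into P = 76 - Q gives P = 49 - (1/2)q_X, so π_X = (49 - (1/2)q_X)q_X - 6q_X.
Leader FOC: 43 - q_X = 0, so q_X = 43.
Then q_V = (54 - 43)/2 = 11/2.
Price P = 76 - 97/2 = 55/2.
Vertex's profit: (55/2 - 22)·(11/2) - 16 = 57/4.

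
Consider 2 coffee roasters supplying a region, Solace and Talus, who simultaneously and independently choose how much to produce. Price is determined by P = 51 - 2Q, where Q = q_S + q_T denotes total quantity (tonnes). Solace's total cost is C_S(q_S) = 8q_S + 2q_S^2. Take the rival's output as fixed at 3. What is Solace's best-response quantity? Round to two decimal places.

4.63

With the rival's output fixed at 3, Solace's profit is π_S = (51 - 2·3 - 2q_S)q_S - (8q_S + 2q_S²) = (45 - 2q_S)q_S - (8q_S + 2q_S²).
∂π_S/∂q_S = 37 - 8q_S = 0, so q_S = 37/8.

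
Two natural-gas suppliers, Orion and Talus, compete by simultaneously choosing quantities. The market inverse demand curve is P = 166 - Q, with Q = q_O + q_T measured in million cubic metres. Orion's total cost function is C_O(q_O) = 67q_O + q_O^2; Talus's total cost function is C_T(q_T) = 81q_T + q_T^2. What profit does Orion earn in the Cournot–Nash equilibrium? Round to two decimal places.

Orion's profit: π_O = (166 - Q)q_O - (67q_O + q_O²). Setting ∂π_O/∂q_O = 0: 99 - 4q_O - (q_T) = 0.
Talus's first-order condition: 85 - 4q_T - (q_O) = 0.
So q_O = (99 - q_T)/4 and q_T = (85 - q_O)/4.
Solving the pair: q_O = 311/15, q_T = 241/15.
Price P = 166 - 184/5 = 646/5.
Orion's profit: (646/5)·(311/15) - 67·(311/15) - (311/15)² = 859.7422.

859.74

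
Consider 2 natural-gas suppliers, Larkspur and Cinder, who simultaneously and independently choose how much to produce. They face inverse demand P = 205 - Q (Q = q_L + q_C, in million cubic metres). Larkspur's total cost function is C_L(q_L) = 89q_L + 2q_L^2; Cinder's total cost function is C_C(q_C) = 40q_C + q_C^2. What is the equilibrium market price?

Larkspur's profit: π_L = (205 - Q)q_L - (89q_L + 2q_L²). Setting ∂π_L/∂q_L = 0: 116 - 6q_L - (q_C) = 0.
Cinder's first-order condition: 165 - 4q_C - (q_L) = 0.
So q_L = (116 - q_C)/6 and q_C = (165 - q_L)/4.
Substituting one into the other gives q_L = 13 and q_C = 38.
Total output Q = 51, so price P = 205 - 51 = 154.

154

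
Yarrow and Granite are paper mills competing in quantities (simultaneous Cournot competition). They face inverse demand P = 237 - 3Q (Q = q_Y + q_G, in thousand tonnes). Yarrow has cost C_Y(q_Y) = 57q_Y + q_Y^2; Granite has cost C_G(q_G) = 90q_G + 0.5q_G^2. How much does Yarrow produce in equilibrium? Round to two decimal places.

17.43

Yarrow's profit: π_Y = (237 - 3Q)q_Y - (57q_Y + q_Y²). Setting ∂π_Y/∂q_Y = 0: 180 - 8q_Y - 3(q_G) = 0.
Granite's first-order condition: 147 - 7q_G - 3(q_Y) = 0.
Rearranging gives the reaction functions q_Y = (180 - 3q_G)/8 and q_G = (147 - 3q_Y)/7.
Substituting one into the other gives q_Y = 819/47 and q_G = 636/47.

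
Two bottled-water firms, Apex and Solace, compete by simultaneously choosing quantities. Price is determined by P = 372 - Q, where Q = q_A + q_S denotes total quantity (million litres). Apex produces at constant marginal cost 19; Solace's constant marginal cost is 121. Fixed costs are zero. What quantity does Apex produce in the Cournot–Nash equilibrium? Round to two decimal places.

151.67

Apex's profit: π_A = (372 - Q)q_A - (19q_A). Setting ∂π_A/∂q_A = 0: 353 - 2q_A - (q_S) = 0.
Solace's profit: π_S = (372 - Q)q_S - (121q_S). Setting ∂π_S/∂q_S = 0: 251 - 2q_S - (q_A) = 0.
So q_A = (353 - q_S)/2 and q_S = (251 - q_A)/2.
Substituting one into the other gives q_A = 455/3 and q_S = 149/3.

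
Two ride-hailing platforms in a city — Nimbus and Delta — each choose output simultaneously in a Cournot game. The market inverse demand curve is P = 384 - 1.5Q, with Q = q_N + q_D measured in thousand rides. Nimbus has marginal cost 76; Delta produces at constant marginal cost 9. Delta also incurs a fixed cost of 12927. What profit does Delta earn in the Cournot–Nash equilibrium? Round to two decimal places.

Nimbus's profit: π_N = (384 - 1.5Q)q_N - (76q_N). Setting ∂π_N/∂q_N = 0: 308 - 3q_N - (3/2)(q_D) = 0.
Delta's first-order condition: 375 - 3q_D - (3/2)(q_N) = 0.
So q_N = (308 - (3/2)q_D)/3 and q_D = (375 - (3/2)q_N)/3.
Solving the pair: q_N = 482/9, q_D = 884/9.
Price P = 384 - (3/2)·(1366/9) = 469/3.
Delta's profit: (469/3 - 9)·(884/9) - 12927 = 1544.4074.

1544.41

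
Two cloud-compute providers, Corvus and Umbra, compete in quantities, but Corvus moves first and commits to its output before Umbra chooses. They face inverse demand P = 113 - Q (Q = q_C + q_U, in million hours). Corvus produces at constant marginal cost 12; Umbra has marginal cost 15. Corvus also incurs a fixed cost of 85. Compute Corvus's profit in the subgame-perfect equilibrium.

Solve by backward induction. Given q_C, the follower Umbra maximises π_U = (113 - q_C - q_U)q_U - 15q_U.
∂π_U/∂q_U = 98 - q_C - 2q_U = 0 gives the reaction function q_U = (98 - q_C)/2.
Corvus substitutes q_U(q_C) into its own profit: π_C = q_C(113 - q_C - (98 - q_C)/2) - 12q_C = (64 - (1/2)q_C)q_C - 12q_C.
Maximising: ∂π_C/∂q_C = 52 - q_C = 0, giving q_C = 52.
Then q_U = (98 - 52)/2 = 23.
Price P = 113 - 75 = 38.
Corvus's profit: (38 - 12)·52 - 85 = 1267.

1267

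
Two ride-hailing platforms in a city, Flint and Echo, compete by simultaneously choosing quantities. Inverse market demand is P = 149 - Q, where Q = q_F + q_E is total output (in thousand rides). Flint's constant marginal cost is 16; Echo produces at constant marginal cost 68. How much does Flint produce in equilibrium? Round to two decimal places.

Flint's profit: π_F = (149 - Q)q_F - (16q_F). Setting ∂π_F/∂q_F = 0: 133 - 2q_F - (q_E) = 0.
Echo's profit: π_E = (149 - Q)q_E - (68q_E). Setting ∂π_E/∂q_E = 0: 81 - 2q_E - (q_F) = 0.
Best responses: q_F = (133 - q_E)/2, q_E = (81 - q_F)/2.
Substituting one into the other gives q_F = 185/3 and q_E = 29/3.

61.67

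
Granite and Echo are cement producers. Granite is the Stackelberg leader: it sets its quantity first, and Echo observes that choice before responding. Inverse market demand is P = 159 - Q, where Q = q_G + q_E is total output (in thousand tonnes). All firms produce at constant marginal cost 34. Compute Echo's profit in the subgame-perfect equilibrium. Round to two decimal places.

The follower Echo best-responds to any q_G: π_E = (159 - Q)q_E - 34q_E.
Setting the follower's marginal profit to zero, 125 - q_G - 2q_E = 0, i.e. q_E = (125 - q_G)/2.
The leader anticipates this reaction. Substituting into P = 159 - Q gives P = 193/2 - (1/2)q_G, so π_G = (193/2 - (1/2)q_G)q_G - 34q_G.
Leader FOC: 125/2 - q_G = 0, so q_G = 125/2.
Then q_E = (125 - 125/2)/2 = 125/4.
Price P = 159 - 375/4 = 261/4.
Echo's profit: (261/4 - 34)·(125/4) = 976.5625.

976.56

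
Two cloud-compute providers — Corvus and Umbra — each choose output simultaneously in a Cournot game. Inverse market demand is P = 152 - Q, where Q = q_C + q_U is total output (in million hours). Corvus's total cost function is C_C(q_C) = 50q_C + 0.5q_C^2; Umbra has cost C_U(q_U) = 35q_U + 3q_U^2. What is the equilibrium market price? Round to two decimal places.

Corvus's profit: π_C = (152 - Q)q_C - (50q_C + (1/2)q_C²). Setting ∂π_C/∂q_C = 0: 102 - 3q_C - (q_U) = 0.
Umbra's profit: π_U = (152 - Q)q_U - (35q_U + 3q_U²). Setting ∂π_U/∂q_U = 0: 117 - 8q_U - (q_C) = 0.
Rearranging gives the reaction functions q_C = (102 - q_U)/3 and q_U = (117 - q_C)/8.
Substituting one into the other gives q_C = 699/23 and q_U = 249/23.
Total output Q = 948/23, so price P = 152 - 948/23 = 110.7826.

110.78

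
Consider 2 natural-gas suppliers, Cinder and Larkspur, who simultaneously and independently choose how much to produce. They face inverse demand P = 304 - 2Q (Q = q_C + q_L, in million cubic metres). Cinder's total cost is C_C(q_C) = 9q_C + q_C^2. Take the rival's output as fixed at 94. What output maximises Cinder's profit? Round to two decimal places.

17.83

With the rival's output fixed at 94, Cinder's profit is π_C = (304 - 2·94 - 2q_C)q_C - (9q_C + q_C²) = (116 - 2q_C)q_C - (9q_C + q_C²).
∂π_C/∂q_C = 107 - 6q_C = 0, so q_C = 107/6.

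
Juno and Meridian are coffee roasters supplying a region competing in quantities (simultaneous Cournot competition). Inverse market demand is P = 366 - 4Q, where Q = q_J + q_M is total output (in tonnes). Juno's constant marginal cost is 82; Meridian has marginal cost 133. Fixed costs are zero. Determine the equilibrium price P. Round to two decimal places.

193.67

Juno's profit: π_J = (366 - 4Q)q_J - (82q_J). Setting ∂π_J/∂q_J = 0: 284 - 8q_J - 4(q_M) = 0.
Meridian's profit: π_M = (366 - 4Q)q_M - (133q_M). Setting ∂π_M/∂q_M = 0: 233 - 8q_M - 4(q_J) = 0.
Best responses: q_J = (284 - 4q_M)/8, q_M = (233 - 4q_J)/8.
Solving the pair: q_J = 335/12, q_M = 91/6.
Total output Q = 517/12, so price P = 366 - 4·(517/12) = 581/3.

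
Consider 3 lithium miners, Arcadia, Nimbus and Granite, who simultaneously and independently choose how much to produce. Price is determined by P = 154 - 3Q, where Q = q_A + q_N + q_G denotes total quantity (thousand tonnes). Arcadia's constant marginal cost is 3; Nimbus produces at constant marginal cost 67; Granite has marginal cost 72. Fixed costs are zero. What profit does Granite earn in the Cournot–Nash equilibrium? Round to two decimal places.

Arcadia's profit: π_A = (154 - 3Q)q_A - (3q_A). Setting ∂π_A/∂q_A = 0: 151 - 6q_A - 3(q_N + q_G) = 0.
Nimbus's profit: π_N = (154 - 3Q)q_N - (67q_N). Setting ∂π_N/∂q_N = 0: 87 - 6q_N - 3(q_A + q_G) = 0.
Granite's profit: π_G = (154 - 3Q)q_G - (72q_G). Setting ∂π_G/∂q_G = 0: 82 - 6q_G - 3(q_A + q_N) = 0.
Adding the 3 first-order conditions: 320 − 12Q = 0, so Q = 80/3.
Back-substituting: q_A = (151 − 80)/3 = 71/3, q_N = (87 − 80)/3 = 7/3, q_G = (82 − 80)/3 = 2/3.
Price P = 154 - 3·(80/3) = 74.
Granite's profit: (74 - 72)·(2/3) = 4/3.

1.33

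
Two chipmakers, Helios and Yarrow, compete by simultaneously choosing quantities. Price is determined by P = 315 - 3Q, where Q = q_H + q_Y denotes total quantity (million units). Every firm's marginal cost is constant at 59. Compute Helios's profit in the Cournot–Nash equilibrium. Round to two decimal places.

Each firm earns π_i = (315 - 3Q)q_i - 59q_i.
Setting ∂π_i/∂q_i = 0 with rivals' quantities fixed: 256 - 6q_i - 3q_j = 0.
With identical firms every q_j equals q_i, so q_j = q_i and 256 = 9q_i, giving q_i = 256/9.
Price P = 315 - 3·(512/9) = 433/3.
Helios's profit: (433/3 - 59)·(256/9) = 2427.2593.

2427.26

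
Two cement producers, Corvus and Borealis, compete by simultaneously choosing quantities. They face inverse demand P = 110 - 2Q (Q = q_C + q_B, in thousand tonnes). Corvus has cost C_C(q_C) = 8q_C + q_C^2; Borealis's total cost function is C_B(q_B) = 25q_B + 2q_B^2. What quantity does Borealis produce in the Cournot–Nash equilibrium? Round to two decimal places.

6.95

Corvus's profit: π_C = (110 - 2Q)q_C - (8q_C + q_C²). Setting ∂π_C/∂q_C = 0: 102 - 6q_C - 2(q_B) = 0.
Borealis's profit: π_B = (110 - 2Q)q_B - (25q_B + 2q_B²). Setting ∂π_B/∂q_B = 0: 85 - 8q_B - 2(q_C) = 0.
Rearranging gives the reaction functions q_C = (102 - 2q_B)/6 and q_B = (85 - 2q_C)/8.
Substituting one into the other gives q_C = 323/22 and q_B = 153/22.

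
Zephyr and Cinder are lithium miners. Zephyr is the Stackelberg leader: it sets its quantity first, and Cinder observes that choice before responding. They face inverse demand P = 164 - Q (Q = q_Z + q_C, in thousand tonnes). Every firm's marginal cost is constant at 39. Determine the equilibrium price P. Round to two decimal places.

The follower Cinder best-responds to any q_Z: π_C = (164 - Q)q_C - 39q_C.
Follower FOC: 125 - q_Z - 2q_C = 0, so q_C(q_Z) = (125 - q_Z)/2.
Zephyr substitutes q_C(q_Z) into its own profit: π_Z = q_Z(164 - q_Z - (125 - q_Z)/2) - 39q_Z = (203/2 - (1/2)q_Z)q_Z - 39q_Z.
Maximising: ∂π_Z/∂q_Z = 125/2 - q_Z = 0, giving q_Z = 125/2.
Then q_C = (125 - 125/2)/2 = 125/4.
Total output Q = 375/4, so price P = 164 - 375/4 = 281/4.

70.25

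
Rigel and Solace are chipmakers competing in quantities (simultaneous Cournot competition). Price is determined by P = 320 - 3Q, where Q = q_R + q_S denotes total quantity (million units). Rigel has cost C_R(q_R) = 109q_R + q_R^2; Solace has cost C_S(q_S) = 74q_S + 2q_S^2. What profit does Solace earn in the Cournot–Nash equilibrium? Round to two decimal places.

1767.73

Rigel's profit: π_R = (320 - 3Q)q_R - (109q_R + q_R²). Setting ∂π_R/∂q_R = 0: 211 - 8q_R - 3(q_S) = 0.
Solace's first-order condition: 246 - 10q_S - 3(q_R) = 0.
So q_R = (211 - 3q_S)/8 and q_S = (246 - 3q_R)/10.
Substituting one into the other gives q_R = 1372/71 and q_S = 1335/71.
Price P = 320 - 3·38.1268 = 205.6197.
Solace's profit: 205.6197·(1335/71) - 74·(1335/71) - 2(1335/71)² = 1767.7296.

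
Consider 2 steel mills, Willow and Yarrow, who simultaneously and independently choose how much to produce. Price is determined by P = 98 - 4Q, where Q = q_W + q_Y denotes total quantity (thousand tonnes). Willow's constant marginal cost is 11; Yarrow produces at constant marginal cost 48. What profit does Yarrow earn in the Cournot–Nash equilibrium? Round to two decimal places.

Willow's profit: π_W = (98 - 4Q)q_W - (11q_W). Setting ∂π_W/∂q_W = 0: 87 - 8q_W - 4(q_Y) = 0.
Yarrow's profit: π_Y = (98 - 4Q)q_Y - (48q_Y). Setting ∂π_Y/∂q_Y = 0: 50 - 8q_Y - 4(q_W) = 0.
So q_W = (87 - 4q_Y)/8 and q_Y = (50 - 4q_W)/8.
Solving the pair: q_W = 31/3, q_Y = 13/12.
Price P = 98 - 4·(137/12) = 157/3.
Yarrow's profit: (157/3 - 48)·(13/12) = 169/36.

4.69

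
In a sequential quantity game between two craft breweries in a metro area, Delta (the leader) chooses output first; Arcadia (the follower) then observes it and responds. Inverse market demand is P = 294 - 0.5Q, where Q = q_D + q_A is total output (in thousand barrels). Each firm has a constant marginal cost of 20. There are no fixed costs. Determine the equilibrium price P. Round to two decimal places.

88.50

The follower Arcadia best-responds to any q_D: π_A = (294 - 0.5Q)q_A - 20q_A.
Setting the follower's marginal profit to zero, 274 - (1/2)q_D - q_A = 0, i.e. q_A = (274 - (1/2)q_D).
Delta substitutes q_A(q_D) into its own profit: π_D = q_D(294 - (1/2)q_D - (274 - (1/2)q_D)/2) - 20q_D = (157 - (1/4)q_D)q_D - 20q_D.
Maximising: ∂π_D/∂q_D = 137 - (1/2)q_D = 0, giving q_D = 274.
Then q_A = (274 - (1/2)·274) = 137.
Total output Q = 411, so price P = 294 - (1/2)·411 = 177/2.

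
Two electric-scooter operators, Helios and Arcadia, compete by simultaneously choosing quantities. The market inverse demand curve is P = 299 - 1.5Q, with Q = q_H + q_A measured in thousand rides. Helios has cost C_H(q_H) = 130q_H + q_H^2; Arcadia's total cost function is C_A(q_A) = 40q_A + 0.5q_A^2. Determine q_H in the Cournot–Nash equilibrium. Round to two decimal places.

16.20

Helios's profit: π_H = (299 - 1.5Q)q_H - (130q_H + q_H²). Setting ∂π_H/∂q_H = 0: 169 - 5q_H - (3/2)(q_A) = 0.
Arcadia's first-order condition: 259 - 4q_A - (3/2)(q_H) = 0.
Rearranging gives the reaction functions q_H = (169 - (3/2)q_A)/5 and q_A = (259 - (3/2)q_H)/4.
Substituting one into the other gives q_H = 1150/71 and q_A = 58.6761.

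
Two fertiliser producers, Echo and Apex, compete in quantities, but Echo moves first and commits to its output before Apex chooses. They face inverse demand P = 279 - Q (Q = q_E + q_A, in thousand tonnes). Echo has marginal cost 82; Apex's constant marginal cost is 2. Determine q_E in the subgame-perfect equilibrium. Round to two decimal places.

58.50

The follower Apex best-responds to any q_E: π_A = (279 - Q)q_A - 2q_A.
Setting the follower's marginal profit to zero, 277 - q_E - 2q_A = 0, i.e. q_A = (277 - q_E)/2.
The leader anticipates this reaction. Substituting into P = 279 - Q gives P = 281/2 - (1/2)q_E, so π_E = (281/2 - (1/2)q_E)q_E - 82q_E.
Leader FOC: 117/2 - q_E = 0, so q_E = 117/2.
Then q_A = (277 - 117/2)/2 = 437/4.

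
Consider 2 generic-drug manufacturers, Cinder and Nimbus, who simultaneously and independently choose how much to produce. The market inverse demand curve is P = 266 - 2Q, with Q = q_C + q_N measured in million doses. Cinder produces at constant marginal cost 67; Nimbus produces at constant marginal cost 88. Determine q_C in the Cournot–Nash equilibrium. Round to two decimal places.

Cinder's profit: π_C = (266 - 2Q)q_C - (67q_C). Setting ∂π_C/∂q_C = 0: 199 - 4q_C - 2(q_N) = 0.
Nimbus's first-order condition: 178 - 4q_N - 2(q_C) = 0.
Rearranging gives the reaction functions q_C = (199 - 2q_N)/4 and q_N = (178 - 2q_C)/4.
Substituting one into the other gives q_C = 110/3 and q_N = 157/6.

36.67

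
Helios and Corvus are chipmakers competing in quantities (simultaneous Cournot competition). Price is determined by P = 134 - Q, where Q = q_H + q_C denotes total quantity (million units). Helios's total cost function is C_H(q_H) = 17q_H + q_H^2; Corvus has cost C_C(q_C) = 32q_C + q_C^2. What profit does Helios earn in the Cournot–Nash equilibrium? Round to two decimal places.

1190.72

Helios's profit: π_H = (134 - Q)q_H - (17q_H + q_H²). Setting ∂π_H/∂q_H = 0: 117 - 4q_H - (q_C) = 0.
Corvus's first-order condition: 102 - 4q_C - (q_H) = 0.
So q_H = (117 - q_C)/4 and q_C = (102 - q_H)/4.
Solving the pair: q_H = 122/5, q_C = 97/5.
Price P = 134 - 219/5 = 451/5.
Helios's profit: (451/5)·(122/5) - 17·(122/5) - (122/5)² = 1190.7200.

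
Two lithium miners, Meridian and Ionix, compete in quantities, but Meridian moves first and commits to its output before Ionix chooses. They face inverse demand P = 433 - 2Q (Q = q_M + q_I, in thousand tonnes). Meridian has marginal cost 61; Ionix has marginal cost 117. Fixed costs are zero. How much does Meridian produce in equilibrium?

Solve by backward induction. Given q_M, the follower Ionix maximises π_I = (433 - 2q_M - 2q_I)q_I - 117q_I.
∂π_I/∂q_I = 316 - 2q_M - 4q_I = 0 gives the reaction function q_I = (316 - 2q_M)/4.
The leader anticipates this reaction. Substituting into P = 433 - 2Q gives P = 275 - q_M, so π_M = (275 - q_M)q_M - 61q_M.
Leader FOC: 214 - 2q_M = 0, so q_M = 107.
Then q_I = (316 - 2·107)/4 = 51/2.

107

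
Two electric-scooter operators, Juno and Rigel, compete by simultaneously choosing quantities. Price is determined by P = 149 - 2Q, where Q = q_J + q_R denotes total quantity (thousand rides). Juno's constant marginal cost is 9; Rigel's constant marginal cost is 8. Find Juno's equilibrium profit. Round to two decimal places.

Juno's profit: π_J = (149 - 2Q)q_J - (9q_J). Setting ∂π_J/∂q_J = 0: 140 - 4q_J - 2(q_R) = 0.
Rigel's profit: π_R = (149 - 2Q)q_R - (8q_R). Setting ∂π_R/∂q_R = 0: 141 - 4q_R - 2(q_J) = 0.
So q_J = (140 - 2q_R)/4 and q_R = (141 - 2q_J)/4.
Substituting one into the other gives q_J = 139/6 and q_R = 71/3.
Price P = 149 - 2·(281/6) = 166/3.
Juno's profit: (166/3 - 9)·(139/6) = 1073.3889.

1073.39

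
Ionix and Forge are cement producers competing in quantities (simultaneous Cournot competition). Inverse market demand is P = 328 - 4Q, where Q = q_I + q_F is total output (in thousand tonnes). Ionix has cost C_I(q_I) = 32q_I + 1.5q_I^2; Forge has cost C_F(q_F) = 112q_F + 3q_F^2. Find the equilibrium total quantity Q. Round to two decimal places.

Ionix's profit: π_I = (328 - 4Q)q_I - (32q_I + (3/2)q_I²). Setting ∂π_I/∂q_I = 0: 296 - 11q_I - 4(q_F) = 0.
Forge's profit: π_F = (328 - 4Q)q_F - (112q_F + 3q_F²). Setting ∂π_F/∂q_F = 0: 216 - 14q_F - 4(q_I) = 0.
Rearranging gives the reaction functions q_I = (296 - 4q_F)/11 and q_F = (216 - 4q_I)/14.
Solving the pair: q_I = 1640/69, q_F = 596/69.
Total output Q = 1640/69 + 596/69 = 32.4058.

32.41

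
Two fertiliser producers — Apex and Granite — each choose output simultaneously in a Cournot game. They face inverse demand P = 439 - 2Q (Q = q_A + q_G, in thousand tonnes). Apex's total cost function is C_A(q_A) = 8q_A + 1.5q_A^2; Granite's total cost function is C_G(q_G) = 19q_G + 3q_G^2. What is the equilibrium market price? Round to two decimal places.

270.88

Apex's profit: π_A = (439 - 2Q)q_A - (8q_A + (3/2)q_A²). Setting ∂π_A/∂q_A = 0: 431 - 7q_A - 2(q_G) = 0.
Granite's first-order condition: 420 - 10q_G - 2(q_A) = 0.
So q_A = (431 - 2q_G)/7 and q_G = (420 - 2q_A)/10.
Solving the pair: q_A = 1735/33, q_G = 1039/33.
Total output Q = 84.0606, so price P = 439 - 2·84.0606 = 270.8788.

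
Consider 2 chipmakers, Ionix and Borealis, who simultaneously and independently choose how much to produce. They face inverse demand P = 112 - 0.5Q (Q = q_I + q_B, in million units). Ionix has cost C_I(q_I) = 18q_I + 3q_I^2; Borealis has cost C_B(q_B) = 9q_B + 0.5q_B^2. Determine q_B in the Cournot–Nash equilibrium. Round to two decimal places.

Ionix's profit: π_I = (112 - 0.5Q)q_I - (18q_I + 3q_I²). Setting ∂π_I/∂q_I = 0: 94 - 7q_I - (1/2)(q_B) = 0.
Borealis's first-order condition: 103 - 2q_B - (1/2)(q_I) = 0.
Rearranging gives the reaction functions q_I = (94 - (1/2)q_B)/7 and q_B = (103 - (1/2)q_I)/2.
Solving the pair: q_I = 546/55, q_B = 49.0182.

49.02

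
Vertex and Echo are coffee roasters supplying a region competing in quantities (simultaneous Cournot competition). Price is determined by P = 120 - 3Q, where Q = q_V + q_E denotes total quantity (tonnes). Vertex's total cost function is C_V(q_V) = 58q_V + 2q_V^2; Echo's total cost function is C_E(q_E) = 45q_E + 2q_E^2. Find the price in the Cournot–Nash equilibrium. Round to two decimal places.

Vertex's profit: π_V = (120 - 3Q)q_V - (58q_V + 2q_V²). Setting ∂π_V/∂q_V = 0: 62 - 10q_V - 3(q_E) = 0.
Echo's first-order condition: 75 - 10q_E - 3(q_V) = 0.
Rearranging gives the reaction functions q_V = (62 - 3q_E)/10 and q_E = (75 - 3q_V)/10.
Substituting one into the other gives q_V = 395/91 and q_E = 564/91.
Total output Q = 137/13, so price P = 120 - 3·(137/13) = 1149/13.

88.38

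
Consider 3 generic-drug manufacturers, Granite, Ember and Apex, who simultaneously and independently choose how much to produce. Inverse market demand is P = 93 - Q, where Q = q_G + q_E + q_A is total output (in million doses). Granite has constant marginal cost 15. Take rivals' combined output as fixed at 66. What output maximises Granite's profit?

6

With rivals' combined output fixed at 66, Granite's profit is π_G = (93 - 66 - q_G)q_G - (15q_G) = (27 - q_G)q_G - (15q_G).
∂π_G/∂q_G = 12 - 2q_G = 0, so q_G = 6.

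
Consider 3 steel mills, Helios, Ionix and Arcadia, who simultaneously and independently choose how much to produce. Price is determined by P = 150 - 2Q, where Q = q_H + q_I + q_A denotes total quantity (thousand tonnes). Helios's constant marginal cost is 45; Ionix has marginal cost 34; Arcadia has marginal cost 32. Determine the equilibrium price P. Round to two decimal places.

65.25

Helios's profit: π_H = (150 - 2Q)q_H - (45q_H). Setting ∂π_H/∂q_H = 0: 105 - 4q_H - 2(q_I + q_A) = 0.
Ionix's profit: π_I = (150 - 2Q)q_I - (34q_I). Setting ∂π_I/∂q_I = 0: 116 - 4q_I - 2(q_H + q_A) = 0.
Arcadia's first-order condition: 118 - 4q_A - 2(q_H + q_I) = 0.
Adding the 3 first-order conditions: 339 − 8Q = 0, so Q = 339/8.
Back-substituting: q_H = (105 − 339/4)/2 = 81/8, q_I = (116 − 339/4)/2 = 125/8, q_A = (118 − 339/4)/2 = 133/8.
Total output Q = 339/8, so price P = 150 - 2·(339/8) = 261/4.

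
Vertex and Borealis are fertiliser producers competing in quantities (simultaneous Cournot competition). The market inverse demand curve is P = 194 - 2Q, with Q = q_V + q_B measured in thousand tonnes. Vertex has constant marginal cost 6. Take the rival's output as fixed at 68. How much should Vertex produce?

13

With the rival's output fixed at 68, Vertex's profit is π_V = (194 - 2·68 - 2q_V)q_V - (6q_V) = (58 - 2q_V)q_V - (6q_V).
∂π_V/∂q_V = 52 - 4q_V = 0, so q_V = 13.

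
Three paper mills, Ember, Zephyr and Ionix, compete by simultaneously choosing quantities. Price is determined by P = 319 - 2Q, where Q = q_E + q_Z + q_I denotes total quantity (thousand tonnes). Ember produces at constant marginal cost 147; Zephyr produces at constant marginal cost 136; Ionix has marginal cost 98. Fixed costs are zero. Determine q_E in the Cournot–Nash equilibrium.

14

Ember's profit: π_E = (319 - 2Q)q_E - (147q_E). Setting ∂π_E/∂q_E = 0: 172 - 4q_E - 2(q_Z + q_I) = 0.
Zephyr's first-order condition: 183 - 4q_Z - 2(q_E + q_I) = 0.
Ionix's profit: π_I = (319 - 2Q)q_I - (98q_I). Setting ∂π_I/∂q_I = 0: 221 - 4q_I - 2(q_E + q_Z) = 0.
Summing all 3 equations gives 576 − 8Q = 0, hence Q = 72.
Back-substituting: q_E = (172 − 144)/2 = 14, q_Z = (183 − 144)/2 = 39/2, q_I = (221 − 144)/2 = 77/2.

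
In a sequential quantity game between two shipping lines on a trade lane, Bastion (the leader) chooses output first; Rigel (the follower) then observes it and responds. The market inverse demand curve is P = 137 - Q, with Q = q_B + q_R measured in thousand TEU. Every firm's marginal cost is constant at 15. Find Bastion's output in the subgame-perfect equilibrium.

Solve by backward induction. Given q_B, the follower Rigel maximises π_R = (137 - q_B - q_R)q_R - 15q_R.
Setting the follower's marginal profit to zero, 122 - q_B - 2q_R = 0, i.e. q_R = (122 - q_B)/2.
Bastion substitutes q_R(q_B) into its own profit: π_B = q_B(137 - q_B - (122 - q_B)/2) - 15q_B = (76 - (1/2)q_B)q_B - 15q_B.
The leader's first-order condition 61 - q_B = 0 yields q_B = 61.
Then q_R = (122 - 61)/2 = 61/2.

61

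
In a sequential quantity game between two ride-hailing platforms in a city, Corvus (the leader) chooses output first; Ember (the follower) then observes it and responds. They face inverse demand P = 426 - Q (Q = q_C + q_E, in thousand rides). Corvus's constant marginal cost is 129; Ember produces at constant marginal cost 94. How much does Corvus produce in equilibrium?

131

The follower Ember best-responds to any q_C: π_E = (426 - Q)q_E - 94q_E.
∂π_E/∂q_E = 332 - q_C - 2q_E = 0 gives the reaction function q_E = (332 - q_C)/2.
The leader anticipates this reaction. Substituting into P = 426 - Q gives P = 260 - (1/2)q_C, so π_C = (260 - (1/2)q_C)q_C - 129q_C.
The leader's first-order condition 131 - q_C = 0 yields q_C = 131.
Then q_E = (332 - 131)/2 = 201/2.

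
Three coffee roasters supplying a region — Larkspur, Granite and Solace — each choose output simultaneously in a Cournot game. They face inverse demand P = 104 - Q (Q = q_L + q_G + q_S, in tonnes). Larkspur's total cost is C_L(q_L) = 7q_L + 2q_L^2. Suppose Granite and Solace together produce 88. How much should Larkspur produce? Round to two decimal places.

1.50

With rivals' combined output fixed at 88, Larkspur's profit is π_L = (104 - 88 - q_L)q_L - (7q_L + 2q_L²) = (16 - q_L)q_L - (7q_L + 2q_L²).
∂π_L/∂q_L = 9 - 6q_L = 0, so q_L = 3/2.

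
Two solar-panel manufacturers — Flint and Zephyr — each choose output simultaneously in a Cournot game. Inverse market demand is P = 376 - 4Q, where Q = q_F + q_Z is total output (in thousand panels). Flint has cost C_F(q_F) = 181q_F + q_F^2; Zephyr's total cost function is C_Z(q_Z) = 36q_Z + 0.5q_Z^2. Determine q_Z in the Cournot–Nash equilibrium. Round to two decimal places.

35.41

Flint's profit: π_F = (376 - 4Q)q_F - (181q_F + q_F²). Setting ∂π_F/∂q_F = 0: 195 - 10q_F - 4(q_Z) = 0.
Zephyr's first-order condition: 340 - 9q_Z - 4(q_F) = 0.
So q_F = (195 - 4q_Z)/10 and q_Z = (340 - 4q_F)/9.
Solving the pair: q_F = 395/74, q_Z = 1310/37.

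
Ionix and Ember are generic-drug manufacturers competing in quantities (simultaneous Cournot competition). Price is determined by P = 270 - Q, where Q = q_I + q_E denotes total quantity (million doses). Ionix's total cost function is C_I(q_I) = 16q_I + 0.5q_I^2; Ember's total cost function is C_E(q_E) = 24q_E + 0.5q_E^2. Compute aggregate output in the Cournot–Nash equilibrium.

125

Ionix's profit: π_I = (270 - Q)q_I - (16q_I + (1/2)q_I²). Setting ∂π_I/∂q_I = 0: 254 - 3q_I - (q_E) = 0.
Ember's first-order condition: 246 - 3q_E - (q_I) = 0.
Best responses: q_I = (254 - q_E)/3, q_E = (246 - q_I)/3.
Solving the pair: q_I = 129/2, q_E = 121/2.
Total output Q = 129/2 + 121/2 = 125.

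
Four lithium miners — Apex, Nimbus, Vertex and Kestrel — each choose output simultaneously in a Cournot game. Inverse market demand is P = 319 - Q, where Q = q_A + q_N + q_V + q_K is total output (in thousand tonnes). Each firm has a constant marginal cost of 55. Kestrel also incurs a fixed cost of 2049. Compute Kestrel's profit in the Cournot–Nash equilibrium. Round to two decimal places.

738.84

A representative firm's profit is π_i = q_i(319 - Q) - 55q_i.
First-order condition (treating rivals' output as given): 264 - 2q_i - Σ_{j≠i} q_j = 0.
With identical firms every q_j equals q_i, so Σ_{j≠i} q_j = 3q_i and 264 = 5q_i, giving q_i = 264/5.
Price P = 319 - 1056/5 = 539/5.
Kestrel's profit: (539/5 - 55)·(264/5) - 2049 = 738.8400.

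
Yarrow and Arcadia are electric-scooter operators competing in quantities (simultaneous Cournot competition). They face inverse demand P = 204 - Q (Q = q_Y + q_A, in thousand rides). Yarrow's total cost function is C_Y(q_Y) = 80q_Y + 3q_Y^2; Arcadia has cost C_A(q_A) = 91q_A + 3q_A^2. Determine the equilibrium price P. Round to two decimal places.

177.67

Yarrow's profit: π_Y = (204 - Q)q_Y - (80q_Y + 3q_Y²). Setting ∂π_Y/∂q_Y = 0: 124 - 8q_Y - (q_A) = 0.
Arcadia's profit: π_A = (204 - Q)q_A - (91q_A + 3q_A²). Setting ∂π_A/∂q_A = 0: 113 - 8q_A - (q_Y) = 0.
Rearranging gives the reaction functions q_Y = (124 - q_A)/8 and q_A = (113 - q_Y)/8.
Solving the pair: q_Y = 293/21, q_A = 260/21.
Total output Q = 79/3, so price P = 204 - 79/3 = 533/3.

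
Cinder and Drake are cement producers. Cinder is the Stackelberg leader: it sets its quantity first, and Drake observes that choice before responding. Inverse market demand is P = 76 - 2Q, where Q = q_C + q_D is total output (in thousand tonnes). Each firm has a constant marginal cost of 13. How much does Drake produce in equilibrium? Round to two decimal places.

The follower Drake best-responds to any q_C: π_D = (76 - 2Q)q_D - 13q_D.
∂π_D/∂q_D = 63 - 2q_C - 4q_D = 0 gives the reaction function q_D = (63 - 2q_C)/4.
The leader anticipates this reaction. Substituting into P = 76 - 2Q gives P = 89/2 - q_C, so π_C = (89/2 - q_C)q_C - 13q_C.
Maximising: ∂π_C/∂q_C = 63/2 - 2q_C = 0, giving q_C = 63/4.
Then q_D = (63 - 2·(63/4))/4 = 63/8.

7.88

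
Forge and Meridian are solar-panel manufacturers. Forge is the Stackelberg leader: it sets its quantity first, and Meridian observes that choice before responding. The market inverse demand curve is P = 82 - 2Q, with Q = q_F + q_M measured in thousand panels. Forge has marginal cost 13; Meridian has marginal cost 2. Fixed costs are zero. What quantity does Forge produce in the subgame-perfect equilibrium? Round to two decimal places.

14.50

Solve by backward induction. Given q_F, the follower Meridian maximises π_M = (82 - 2q_F - 2q_M)q_M - 2q_M.
Setting the follower's marginal profit to zero, 80 - 2q_F - 4q_M = 0, i.e. q_M = (80 - 2q_F)/4.
Forge substitutes q_M(q_F) into its own profit: π_F = q_F(82 - 2q_F - (80 - 2q_F)/2) - 13q_F = (42 - q_F)q_F - 13q_F.
The leader's first-order condition 29 - 2q_F = 0 yields q_F = 29/2.
Then q_M = (80 - 2·(29/2))/4 = 51/4.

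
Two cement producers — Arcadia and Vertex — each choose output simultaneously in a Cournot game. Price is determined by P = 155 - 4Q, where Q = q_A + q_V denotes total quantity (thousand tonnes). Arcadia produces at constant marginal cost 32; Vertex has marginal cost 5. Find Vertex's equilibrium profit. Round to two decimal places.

870.25

Arcadia's profit: π_A = (155 - 4Q)q_A - (32q_A). Setting ∂π_A/∂q_A = 0: 123 - 8q_A - 4(q_V) = 0.
Vertex's first-order condition: 150 - 8q_V - 4(q_A) = 0.
Best responses: q_A = (123 - 4q_V)/8, q_V = (150 - 4q_A)/8.
Substituting one into the other gives q_A = 8 and q_V = 59/4.
Price P = 155 - 4·(91/4) = 64.
Vertex's profit: (64 - 5)·(59/4) = 870.2500.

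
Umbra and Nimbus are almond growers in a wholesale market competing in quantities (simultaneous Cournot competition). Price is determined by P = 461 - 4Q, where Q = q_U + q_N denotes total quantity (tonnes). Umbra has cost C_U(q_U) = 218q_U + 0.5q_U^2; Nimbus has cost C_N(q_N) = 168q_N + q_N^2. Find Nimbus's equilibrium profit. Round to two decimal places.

2531.25

Umbra's profit: π_U = (461 - 4Q)q_U - (218q_U + (1/2)q_U²). Setting ∂π_U/∂q_U = 0: 243 - 9q_U - 4(q_N) = 0.
Nimbus's profit: π_N = (461 - 4Q)q_N - (168q_N + q_N²). Setting ∂π_N/∂q_N = 0: 293 - 10q_N - 4(q_U) = 0.
Rearranging gives the reaction functions q_U = (243 - 4q_N)/9 and q_N = (293 - 4q_U)/10.
Solving the pair: q_U = 17, q_N = 45/2.
Price P = 461 - 4·(79/2) = 303.
Nimbus's profit: 303·(45/2) - 168·(45/2) - (45/2)² = 2531.2500.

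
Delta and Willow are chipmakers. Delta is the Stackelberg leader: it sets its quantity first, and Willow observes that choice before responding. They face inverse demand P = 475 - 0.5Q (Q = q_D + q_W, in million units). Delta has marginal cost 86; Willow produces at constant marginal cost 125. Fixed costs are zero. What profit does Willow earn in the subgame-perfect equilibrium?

The follower Willow best-responds to any q_D: π_W = (475 - 0.5Q)q_W - 125q_W.
Follower FOC: 350 - (1/2)q_D - q_W = 0, so q_W(q_D) = (350 - (1/2)q_D).
Delta substitutes q_W(q_D) into its own profit: π_D = q_D(475 - (1/2)q_D - (350 - (1/2)q_D)/2) - 86q_D = (300 - (1/4)q_D)q_D - 86q_D.
Maximising: ∂π_D/∂q_D = 214 - (1/2)q_D = 0, giving q_D = 428.
Then q_W = (350 - (1/2)·428) = 136.
Price P = 475 - (1/2)·564 = 193.
Willow's profit: (193 - 125)·136 = 9248.

9248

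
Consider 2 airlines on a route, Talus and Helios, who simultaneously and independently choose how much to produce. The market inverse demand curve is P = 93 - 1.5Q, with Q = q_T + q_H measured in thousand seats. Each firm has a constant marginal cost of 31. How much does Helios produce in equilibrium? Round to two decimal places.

A representative firm's profit is π_i = q_i(93 - 1.5Q) - 31q_i.
First-order condition (treating rivals' output as given): 62 - 3q_i - (3/2)q_j = 0.
By symmetry each firm produces the same amount; substituting q_j = q_i yields q_i = 62/(9/2) = 124/9.

13.78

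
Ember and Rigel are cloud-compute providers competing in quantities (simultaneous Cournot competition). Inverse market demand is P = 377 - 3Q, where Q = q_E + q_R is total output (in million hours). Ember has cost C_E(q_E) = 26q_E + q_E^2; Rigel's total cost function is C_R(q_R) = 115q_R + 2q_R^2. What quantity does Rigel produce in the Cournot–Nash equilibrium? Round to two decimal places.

Ember's profit: π_E = (377 - 3Q)q_E - (26q_E + q_E²). Setting ∂π_E/∂q_E = 0: 351 - 8q_E - 3(q_R) = 0.
Rigel's first-order condition: 262 - 10q_R - 3(q_E) = 0.
Best responses: q_E = (351 - 3q_R)/8, q_R = (262 - 3q_E)/10.
Solving the pair: q_E = 38.3662, q_R = 1043/71.

14.69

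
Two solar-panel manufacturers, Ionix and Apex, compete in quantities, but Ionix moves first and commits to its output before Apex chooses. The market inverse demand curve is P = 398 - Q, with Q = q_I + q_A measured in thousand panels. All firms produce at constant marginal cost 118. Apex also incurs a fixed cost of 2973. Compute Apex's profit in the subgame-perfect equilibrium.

1927

Solve by backward induction. Given q_I, the follower Apex maximises π_A = (398 - q_I - q_A)q_A - 118q_A.
Setting the follower's marginal profit to zero, 280 - q_I - 2q_A = 0, i.e. q_A = (280 - q_I)/2.
The leader anticipates this reaction. Substituting into P = 398 - Q gives P = 258 - (1/2)q_I, so π_I = (258 - (1/2)q_I)q_I - 118q_I.
The leader's first-order condition 140 - q_I = 0 yields q_I = 140.
Then q_A = (280 - 140)/2 = 70.
Price P = 398 - 210 = 188.
Apex's profit: (188 - 118)·70 - 2973 = 1927.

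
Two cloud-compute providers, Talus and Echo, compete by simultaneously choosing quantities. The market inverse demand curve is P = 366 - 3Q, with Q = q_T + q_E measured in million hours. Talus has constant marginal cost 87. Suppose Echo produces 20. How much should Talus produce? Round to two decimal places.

With the rival's output fixed at 20, Talus's profit is π_T = (366 - 3·20 - 3q_T)q_T - (87q_T) = (306 - 3q_T)q_T - (87q_T).
∂π_T/∂q_T = 219 - 6q_T = 0, so q_T = 73/2.

36.50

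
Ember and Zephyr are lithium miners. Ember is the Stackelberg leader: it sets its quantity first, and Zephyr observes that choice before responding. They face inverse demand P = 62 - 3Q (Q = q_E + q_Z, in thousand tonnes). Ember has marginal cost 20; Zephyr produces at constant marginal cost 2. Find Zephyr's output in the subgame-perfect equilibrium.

Solve by backward induction. Given q_E, the follower Zephyr maximises π_Z = (62 - 3q_E - 3q_Z)q_Z - 2q_Z.
Follower FOC: 60 - 3q_E - 6q_Z = 0, so q_Z(q_E) = (60 - 3q_E)/6.
Ember substitutes q_Z(q_E) into its own profit: π_E = q_E(62 - 3q_E - (60 - 3q_E)/2) - 20q_E = (32 - (3/2)q_E)q_E - 20q_E.
Maximising: ∂π_E/∂q_E = 12 - 3q_E = 0, giving q_E = 4.
Then q_Z = (60 - 3·4)/6 = 8.

8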